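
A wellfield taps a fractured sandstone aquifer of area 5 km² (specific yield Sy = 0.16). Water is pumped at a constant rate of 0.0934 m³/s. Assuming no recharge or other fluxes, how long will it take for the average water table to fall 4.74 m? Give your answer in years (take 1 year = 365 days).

A = 5 km² = 5 × 10^6 m²
ΔV = Sy × A × Δh = 0.16 × 5 × 10^6 × 4.74 = 3.792 × 10^6 m³
Q = 0.0934 m³/s = 8070 m³/d
t = ΔV / Q = 3.792 × 10^6 m³ / 8070 m³/d = 469.9 d
t = 469.9 d ≈ 1.287 years

t ≈ 1.29 years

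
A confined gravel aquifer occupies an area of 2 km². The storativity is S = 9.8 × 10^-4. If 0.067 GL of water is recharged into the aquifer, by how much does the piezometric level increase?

Δh ≈ 34.2 m

A = 2 km² = 2 × 10^6 m²
ΔV = 0.067 GL = 67000 m³
Δh = ΔV / (S × A) = 67000 m³ / (9.8 × 10^-4 × 2 × 10^6 m²) = 34.18 m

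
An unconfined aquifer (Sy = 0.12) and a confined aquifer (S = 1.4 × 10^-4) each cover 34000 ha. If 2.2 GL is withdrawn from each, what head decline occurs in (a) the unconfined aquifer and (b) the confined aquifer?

Δh_u ≈ 0.0539 m; Δh_c ≈ 46.2 m

A = 34000 ha = 3.4 × 10^8 m²
ΔV = 2.2 GL = 2.2 × 10^6 m³
Unconfined: Δh_u = ΔV/(Sy·A) = 2.2 × 10^6/(0.12 × 3.4 × 10^8) = 0.05392 m
Confined: Δh_c = ΔV/(S·A) = 2.2 × 10^6/(1.4 × 10^-4 × 3.4 × 10^8) = 46.22 m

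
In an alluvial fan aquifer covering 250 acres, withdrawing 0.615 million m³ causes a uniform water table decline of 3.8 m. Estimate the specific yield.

A = 250 acres = 1.012 × 10^6 m²
ΔV = 0.615 million m³ = 6.15 × 10^5 m³
Sy = ΔV / (A × Δh) = 6.15 × 10^5 m³ / (1.012 × 10^6 m² × 3.8 m) = 0.16

Sy ≈ 0.16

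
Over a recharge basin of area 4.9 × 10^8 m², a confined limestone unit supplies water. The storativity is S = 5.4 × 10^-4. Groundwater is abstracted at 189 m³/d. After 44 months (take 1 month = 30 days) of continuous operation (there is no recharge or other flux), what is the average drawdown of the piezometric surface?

Δh ≈ 0.943 m

t = 44 months = 1320 d
ΔV = Q × t = 189 m³/d × 1320 d = 2.495 × 10^5 m³
Δh = ΔV / (S × A) = 2.495 × 10^5 / (5.4 × 10^-4 × 4.9 × 10^8) = 0.9429 m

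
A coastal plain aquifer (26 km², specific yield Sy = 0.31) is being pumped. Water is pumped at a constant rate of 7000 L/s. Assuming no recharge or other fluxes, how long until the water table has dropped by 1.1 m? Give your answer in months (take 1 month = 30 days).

A = 26 km² = 2.6 × 10^7 m²
ΔV = Sy × A × Δh = 0.31 × 2.6 × 10^7 × 1.1 = 8.866 × 10^6 m³
Q = 7000 L/s = 6.048 × 10^5 m³/d
t = ΔV / Q = 8.866 × 10^6 m³ / 6.048 × 10^5 m³/d = 14.66 d
t = 14.66 d ≈ 0.4886 months

t ≈ 0.489 months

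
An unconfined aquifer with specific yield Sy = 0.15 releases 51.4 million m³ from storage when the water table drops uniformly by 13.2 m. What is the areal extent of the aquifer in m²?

A ≈ 2.6 × 10^7 m²

ΔV = 51.4 million m³ = 5.14 × 10^7 m³
A = ΔV / (Sy × Δh) = 5.14 × 10^7 / (0.15 × 13.2) = 2.596 × 10^7 m²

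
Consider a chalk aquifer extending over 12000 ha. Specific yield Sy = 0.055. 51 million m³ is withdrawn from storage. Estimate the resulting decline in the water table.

Δh ≈ 7.73 m

A = 12000 ha = 1.2 × 10^8 m²
ΔV = 51 million m³ = 5.1 × 10^7 m³
Δh = ΔV / (Sy × A) = 5.1 × 10^7 m³ / (0.055 × 1.2 × 10^8 m²) = 7.727 m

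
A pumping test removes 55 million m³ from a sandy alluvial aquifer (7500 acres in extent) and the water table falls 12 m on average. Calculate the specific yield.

Sy ≈ 0.15

A = 7500 acres = 3.035 × 10^7 m²
ΔV = 55 million m³ = 5.5 × 10^7 m³
Sy = ΔV / (A × Δh) = 5.5 × 10^7 m³ / (3.035 × 10^7 m² × 12 m) = 0.151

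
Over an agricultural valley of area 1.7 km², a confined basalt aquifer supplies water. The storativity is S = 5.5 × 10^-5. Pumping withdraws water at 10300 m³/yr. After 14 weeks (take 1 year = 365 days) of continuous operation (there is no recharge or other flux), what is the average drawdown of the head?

Δh ≈ 29.6 m

A = 1.7 km² = 1.7 × 10^6 m²
Q = 10300 m³/yr = 28.22 m³/d
t = 14 weeks = 98 d
ΔV = Q × t = 28.22 m³/d × 98 d = 2765 m³
Δh = ΔV / (S × A) = 2765 / (5.5 × 10^-5 × 1.7 × 10^6) = 29.58 m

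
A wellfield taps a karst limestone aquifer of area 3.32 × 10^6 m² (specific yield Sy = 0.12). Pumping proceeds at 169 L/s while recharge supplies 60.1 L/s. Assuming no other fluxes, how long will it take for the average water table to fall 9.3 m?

t ≈ 394 days

ΔV = Sy × A × Δh = 0.12 × 3.32 × 10^6 × 9.3 = 3.705 × 10^6 m³
Net withdrawal = 169 − 60.1 = 108.9 L/s = 9409 m³/d
t = ΔV / Q = 3.705 × 10^6 m³ / 9409 m³/d = 393.8 d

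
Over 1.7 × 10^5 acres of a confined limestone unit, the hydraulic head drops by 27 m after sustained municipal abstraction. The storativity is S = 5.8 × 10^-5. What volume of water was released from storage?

A = 1.7 × 10^5 acres = 6.88 × 10^8 m²
ΔV = S × A × Δh = 5.8 × 10^-5 × 6.88 × 10^8 m² × 27 m = 1.077 × 10^6 m³

ΔV ≈ 1.08 × 10^6 m³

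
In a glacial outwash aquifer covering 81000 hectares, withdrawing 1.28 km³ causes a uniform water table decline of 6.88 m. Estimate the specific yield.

A = 81000 hectares = 8.1 × 10^8 m²
ΔV = 1.28 km³ = 1.28 × 10^9 m³
Sy = ΔV / (A × Δh) = 1.28 × 10^9 m³ / (8.1 × 10^8 m² × 6.88 m) = 0.2297

Sy ≈ 0.23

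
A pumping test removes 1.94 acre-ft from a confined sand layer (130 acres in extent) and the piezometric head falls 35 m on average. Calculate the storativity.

A = 130 acres = 5.261 × 10^5 m²
ΔV = 1.94 acre-ft = 2393 m³
S = ΔV / (A × Δh) = 2393 m³ / (5.261 × 10^5 m² × 35 m) = 1.3 × 10^-4

S ≈ 1.3 × 10^-4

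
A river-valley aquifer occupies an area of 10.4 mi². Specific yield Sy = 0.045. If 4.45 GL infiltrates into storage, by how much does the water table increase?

Δh ≈ 3.67 m

A = 10.4 mi² = 2.694 × 10^7 m²
ΔV = 4.45 GL = 4.45 × 10^6 m³
Δh = ΔV / (Sy × A) = 4.45 × 10^6 m³ / (0.045 × 2.694 × 10^7 m²) = 3.671 m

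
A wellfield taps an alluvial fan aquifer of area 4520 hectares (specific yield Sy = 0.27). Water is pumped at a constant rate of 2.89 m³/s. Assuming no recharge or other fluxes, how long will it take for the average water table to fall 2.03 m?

t ≈ 99.2 days

A = 4520 hectares = 4.52 × 10^7 m²
ΔV = Sy × A × Δh = 0.27 × 4.52 × 10^7 × 2.03 = 2.477 × 10^7 m³
Q = 2.89 m³/s = 2.497 × 10^5 m³/d
t = ΔV / Q = 2.477 × 10^7 m³ / 2.497 × 10^5 m³/d = 99.22 d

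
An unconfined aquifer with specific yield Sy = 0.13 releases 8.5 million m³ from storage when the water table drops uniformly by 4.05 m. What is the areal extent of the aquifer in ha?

ΔV = 8.5 million m³ = 8.5 × 10^6 m³
A = ΔV / (Sy × Δh) = 8.5 × 10^6 / (0.13 × 4.05) = 1.614 × 10^7 m²
A = 1.614 × 10^7 m² = 1614 ha

A ≈ 1610 ha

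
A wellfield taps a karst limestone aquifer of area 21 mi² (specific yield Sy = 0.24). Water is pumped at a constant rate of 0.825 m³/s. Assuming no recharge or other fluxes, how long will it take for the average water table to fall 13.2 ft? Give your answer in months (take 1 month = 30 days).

A = 21 mi² = 5.439 × 10^7 m²
Δh = 13.2 ft = 4.023 m
ΔV = Sy × A × Δh = 0.24 × 5.439 × 10^7 × 4.023 = 5.252 × 10^7 m³
Q = 0.825 m³/s = 71280 m³/d
t = ΔV / Q = 5.252 × 10^7 m³ / 71280 m³/d = 736.8 d
t = 736.8 d ≈ 24.56 months

t ≈ 24.6 months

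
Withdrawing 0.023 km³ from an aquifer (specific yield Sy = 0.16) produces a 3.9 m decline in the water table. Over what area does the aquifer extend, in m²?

ΔV = 0.023 km³ = 2.3 × 10^7 m³
A = ΔV / (Sy × Δh) = 2.3 × 10^7 / (0.16 × 3.9) = 3.686 × 10^7 m²

A ≈ 3.69 × 10^7 m²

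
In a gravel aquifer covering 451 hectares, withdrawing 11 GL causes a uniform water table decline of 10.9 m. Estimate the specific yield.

A = 451 hectares = 4.51 × 10^6 m²
ΔV = 11 GL = 1.1 × 10^7 m³
Sy = ΔV / (A × Δh) = 1.1 × 10^7 m³ / (4.51 × 10^6 m² × 10.9 m) = 0.2238

Sy ≈ 0.22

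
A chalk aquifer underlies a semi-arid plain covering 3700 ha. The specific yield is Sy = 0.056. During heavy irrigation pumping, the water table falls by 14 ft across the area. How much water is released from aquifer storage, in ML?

A = 3700 ha = 3.7 × 10^7 m²
Δh = 14 ft = 4.267 m
ΔV = Sy × A × Δh = 0.056 × 3.7 × 10^7 m² × 4.267 m = 8.842 × 10^6 m³
ΔV = 8.842 × 10^6 m³ = 8842 ML

ΔV ≈ 8840 ML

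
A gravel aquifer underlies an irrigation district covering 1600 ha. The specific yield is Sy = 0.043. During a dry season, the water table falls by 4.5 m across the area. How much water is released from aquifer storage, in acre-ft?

ΔV ≈ 2510 acre-ft

A = 1600 ha = 1.6 × 10^7 m²
ΔV = Sy × A × Δh = 0.043 × 1.6 × 10^7 m² × 4.5 m = 3.096 × 10^6 m³
ΔV = 3.096 × 10^6 m³ = 2510 acre-ft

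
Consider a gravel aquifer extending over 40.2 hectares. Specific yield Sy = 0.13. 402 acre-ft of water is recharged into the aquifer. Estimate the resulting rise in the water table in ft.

Δh ≈ 31.1 ft

A = 40.2 hectares = 4.02 × 10^5 m²
ΔV = 402 acre-ft = 4.959 × 10^5 m³
Δh = ΔV / (Sy × A) = 4.959 × 10^5 m³ / (0.13 × 4.02 × 10^5 m²) = 9.488 m
Δh = 9.488 m = 31.13 ft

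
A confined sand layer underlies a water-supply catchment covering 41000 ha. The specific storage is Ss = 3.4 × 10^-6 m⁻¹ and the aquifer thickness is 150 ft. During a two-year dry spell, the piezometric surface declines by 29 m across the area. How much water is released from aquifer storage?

ΔV ≈ 1.85 × 10^6 m³

b = 150 ft = 45.72 m
S = Ss × b = 3.4 × 10^-6 m⁻¹ × 45.72 m = 1.554 × 10^-4
A = 41000 ha = 4.1 × 10^8 m²
ΔV = S × A × Δh = 1.554 × 10^-4 × 4.1 × 10^8 m² × 29 m = 1.848 × 10^6 m³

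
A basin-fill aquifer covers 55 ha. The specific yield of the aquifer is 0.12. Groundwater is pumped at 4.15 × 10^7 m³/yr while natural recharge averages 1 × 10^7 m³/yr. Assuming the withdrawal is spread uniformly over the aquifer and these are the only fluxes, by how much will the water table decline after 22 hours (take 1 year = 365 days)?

A = 55 ha = 5.5 × 10^5 m²
Net abstraction = 4.15 × 10^7 − 1 × 10^7 = 3.15 × 10^7 m³/yr
Q_net = 3.15 × 10^7 m³/yr = 86300 m³/d
t = 22 hours = 0.9167 d
ΔV = Q × t = 86300 m³/d × 0.9167 d = 79110 m³
Δh = ΔV / (Sy × A) = 79110 / (0.12 × 5.5 × 10^5) = 1.199 m

Δh ≈ 1.2 m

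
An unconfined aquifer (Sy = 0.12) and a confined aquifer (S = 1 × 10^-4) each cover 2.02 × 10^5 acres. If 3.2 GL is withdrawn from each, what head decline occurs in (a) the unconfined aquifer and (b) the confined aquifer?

A = 2.02 × 10^5 acres = 8.175 × 10^8 m²
ΔV = 3.2 GL = 3.2 × 10^6 m³
Unconfined: Δh_u = ΔV/(Sy·A) = 3.2 × 10^6/(0.12 × 8.175 × 10^8) = 0.03262 m
Confined: Δh_c = ΔV/(S·A) = 3.2 × 10^6/(1 × 10^-4 × 8.175 × 10^8) = 39.15 m

Δh_u ≈ 0.0326 m; Δh_c ≈ 39.1 m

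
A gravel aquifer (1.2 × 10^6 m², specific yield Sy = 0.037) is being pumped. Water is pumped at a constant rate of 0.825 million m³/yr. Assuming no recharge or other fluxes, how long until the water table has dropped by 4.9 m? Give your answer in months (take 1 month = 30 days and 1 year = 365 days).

t ≈ 3.21 months

ΔV = Sy × A × Δh = 0.037 × 1.2 × 10^6 × 4.9 = 2.176 × 10^5 m³
Q = 0.825 million m³/yr = 2260 m³/d
t = ΔV / Q = 2.176 × 10^5 m³ / 2260 m³/d = 96.25 d
t = 96.25 d ≈ 3.208 months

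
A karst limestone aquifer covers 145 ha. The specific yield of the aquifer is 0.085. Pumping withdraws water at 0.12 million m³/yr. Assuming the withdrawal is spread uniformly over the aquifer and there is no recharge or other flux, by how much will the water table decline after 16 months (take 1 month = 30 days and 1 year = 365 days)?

Δh ≈ 1.28 m

A = 145 ha = 1.45 × 10^6 m²
Q = 0.12 million m³/yr = 328.8 m³/d
t = 16 months = 480 d
ΔV = Q × t = 328.8 m³/d × 480 d = 1.578 × 10^5 m³
Δh = ΔV / (Sy × A) = 1.578 × 10^5 / (0.085 × 1.45 × 10^6) = 1.28 m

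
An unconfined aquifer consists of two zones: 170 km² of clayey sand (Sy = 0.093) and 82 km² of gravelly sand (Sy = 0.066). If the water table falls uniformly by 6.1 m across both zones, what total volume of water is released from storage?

A₁ = 170 km² = 1.7 × 10^8 m²; A₂ = 82 km² = 8.2 × 10^7 m²
ΔV₁ = 0.093 × 1.7 × 10^8 × 6.1 = 9.644 × 10^7 m³
ΔV₂ = 0.066 × 8.2 × 10^7 × 6.1 = 3.301 × 10^7 m³
ΔV = ΔV₁ + ΔV₂ = 1.295 × 10^8 m³

ΔV ≈ 1.29 × 10^8 m³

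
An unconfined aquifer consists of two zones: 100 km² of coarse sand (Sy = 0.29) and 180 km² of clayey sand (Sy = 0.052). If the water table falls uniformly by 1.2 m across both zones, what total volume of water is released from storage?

A₁ = 100 km² = 1 × 10^8 m²; A₂ = 180 km² = 1.8 × 10^8 m²
ΔV₁ = 0.29 × 1 × 10^8 × 1.2 = 3.48 × 10^7 m³
ΔV₂ = 0.052 × 1.8 × 10^8 × 1.2 = 1.123 × 10^7 m³
ΔV = ΔV₁ + ΔV₂ = 4.603 × 10^7 m³

ΔV ≈ 4.6 × 10^7 m³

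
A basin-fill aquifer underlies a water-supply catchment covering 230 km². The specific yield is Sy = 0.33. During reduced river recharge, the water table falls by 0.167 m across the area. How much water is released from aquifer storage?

ΔV ≈ 1.27 × 10^7 m³

A = 230 km² = 2.3 × 10^8 m²
ΔV = Sy × A × Δh = 0.33 × 2.3 × 10^8 m² × 0.167 m = 1.268 × 10^7 m³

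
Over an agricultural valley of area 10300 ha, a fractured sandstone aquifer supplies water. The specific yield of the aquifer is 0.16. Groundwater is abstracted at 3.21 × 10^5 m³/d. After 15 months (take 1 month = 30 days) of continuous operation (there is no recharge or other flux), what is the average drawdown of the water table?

Δh ≈ 8.77 m

A = 10300 ha = 1.03 × 10^8 m²
t = 15 months = 450 d
ΔV = Q × t = 3.21 × 10^5 m³/d × 450 d = 1.444 × 10^8 m³
Δh = ΔV / (Sy × A) = 1.444 × 10^8 / (0.16 × 1.03 × 10^8) = 8.765 m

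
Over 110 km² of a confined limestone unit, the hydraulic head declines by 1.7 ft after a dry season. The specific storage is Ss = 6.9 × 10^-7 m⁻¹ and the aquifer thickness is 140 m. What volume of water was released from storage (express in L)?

ΔV ≈ 5.51 × 10^6 L

S = Ss × b = 6.9 × 10^-7 m⁻¹ × 140 m = 9.66 × 10^-5
A = 110 km² = 1.1 × 10^8 m²
Δh = 1.7 ft = 0.5182 m
ΔV = S × A × Δh = 9.66 × 10^-5 × 1.1 × 10^8 m² × 0.5182 m = 5506 m³
ΔV = 5506 m³ = 5.506 × 10^6 L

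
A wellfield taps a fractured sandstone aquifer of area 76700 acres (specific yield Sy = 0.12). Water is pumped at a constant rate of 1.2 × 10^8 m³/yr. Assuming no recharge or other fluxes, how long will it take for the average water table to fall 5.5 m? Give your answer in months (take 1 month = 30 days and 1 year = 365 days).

A = 76700 acres = 3.104 × 10^8 m²
ΔV = Sy × A × Δh = 0.12 × 3.104 × 10^8 × 5.5 = 2.049 × 10^8 m³
Q = 1.2 × 10^8 m³/yr = 3.288 × 10^5 m³/d
t = ΔV / Q = 2.049 × 10^8 m³ / 3.288 × 10^5 m³/d = 623.1 d
t = 623.1 d ≈ 20.77 months

t ≈ 20.8 months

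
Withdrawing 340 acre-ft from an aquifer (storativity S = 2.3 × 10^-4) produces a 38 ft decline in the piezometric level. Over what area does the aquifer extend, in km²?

Δh = 38 ft = 11.58 m
ΔV = 340 acre-ft = 4.194 × 10^5 m³
A = ΔV / (S × Δh) = 4.194 × 10^5 / (2.3 × 10^-4 × 11.58) = 1.574 × 10^8 m²
A = 1.574 × 10^8 m² = 157.4 km²

A ≈ 157 km²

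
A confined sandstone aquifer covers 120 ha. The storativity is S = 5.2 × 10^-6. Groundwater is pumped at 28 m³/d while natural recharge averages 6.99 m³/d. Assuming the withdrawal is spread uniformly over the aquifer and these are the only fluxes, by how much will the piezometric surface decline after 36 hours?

Δh ≈ 5.05 m

A = 120 ha = 1.2 × 10^6 m²
Net abstraction = 28 − 6.99 = 21.01 m³/d
t = 36 hours = 1.5 d
ΔV = Q × t = 21.01 m³/d × 1.5 d = 31.51 m³
Δh = ΔV / (S × A) = 31.51 / (5.2 × 10^-6 × 1.2 × 10^6) = 5.05 m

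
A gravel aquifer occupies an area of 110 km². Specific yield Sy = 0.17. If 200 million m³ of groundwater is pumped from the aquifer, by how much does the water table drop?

Δh ≈ 10.7 m

A = 110 km² = 1.1 × 10^8 m²
ΔV = 200 million m³ = 2 × 10^8 m³
Δh = ΔV / (Sy × A) = 2 × 10^8 m³ / (0.17 × 1.1 × 10^8 m²) = 10.7 m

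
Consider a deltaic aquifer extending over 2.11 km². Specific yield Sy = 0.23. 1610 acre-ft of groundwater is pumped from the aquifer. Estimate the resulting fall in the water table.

A = 2.11 km² = 2.11 × 10^6 m²
ΔV = 1610 acre-ft = 1.986 × 10^6 m³
Δh = ΔV / (Sy × A) = 1.986 × 10^6 m³ / (0.23 × 2.11 × 10^6 m²) = 4.092 m

Δh ≈ 4.09 m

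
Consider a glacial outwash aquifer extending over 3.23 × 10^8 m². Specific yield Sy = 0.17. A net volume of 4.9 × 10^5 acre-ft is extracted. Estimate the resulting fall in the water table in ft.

Δh ≈ 36.1 ft

ΔV = 4.9 × 10^5 acre-ft = 6.044 × 10^8 m³
Δh = ΔV / (Sy × A) = 6.044 × 10^8 m³ / (0.17 × 3.23 × 10^8 m²) = 11.01 m
Δh = 11.01 m = 36.11 ft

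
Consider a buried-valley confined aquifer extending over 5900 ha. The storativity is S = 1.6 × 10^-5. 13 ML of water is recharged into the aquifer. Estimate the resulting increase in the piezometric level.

A = 5900 ha = 5.9 × 10^7 m²
ΔV = 13 ML = 13000 m³
Δh = ΔV / (S × A) = 13000 m³ / (1.6 × 10^-5 × 5.9 × 10^7 m²) = 13.77 m

Δh ≈ 13.8 m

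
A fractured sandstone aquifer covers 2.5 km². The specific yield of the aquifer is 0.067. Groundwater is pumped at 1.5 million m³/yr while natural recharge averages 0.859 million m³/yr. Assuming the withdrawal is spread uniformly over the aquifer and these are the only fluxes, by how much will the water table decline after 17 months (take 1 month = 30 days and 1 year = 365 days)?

Δh ≈ 5.35 m

A = 2.5 km² = 2.5 × 10^6 m²
Net abstraction = 1.5 − 0.859 = 0.641 million m³/yr
Q_net = 0.641 million m³/yr = 1756 m³/d
t = 17 months = 510 d
ΔV = Q × t = 1756 m³/d × 510 d = 8.956 × 10^5 m³
Δh = ΔV / (Sy × A) = 8.956 × 10^5 / (0.067 × 2.5 × 10^6) = 5.347 m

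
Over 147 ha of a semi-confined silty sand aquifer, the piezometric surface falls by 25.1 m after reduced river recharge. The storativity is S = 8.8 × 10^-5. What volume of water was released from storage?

A = 147 ha = 1.47 × 10^6 m²
ΔV = S × A × Δh = 8.8 × 10^-5 × 1.47 × 10^6 m² × 25.1 m = 3247 m³

ΔV ≈ 3250 m³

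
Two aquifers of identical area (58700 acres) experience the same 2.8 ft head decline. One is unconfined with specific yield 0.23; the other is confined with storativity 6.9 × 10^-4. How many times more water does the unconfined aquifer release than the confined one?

A = 58700 acres = 2.376 × 10^8 m²
Δh = 2.8 ft = 0.8534 m
Unconfined: ΔV_u = Sy × A × Δh = 0.23 × 2.376 × 10^8 × 0.8534 = 4.663 × 10^7 m³
Confined: ΔV_c = S × A × Δh = 6.9 × 10^-4 × 2.376 × 10^8 × 0.8534 = 1.399 × 10^5 m³
Ratio = ΔV_u / ΔV_c = Sy / S = 0.23 / 6.9 × 10^-4 = 333.3

ΔV_u / ΔV_c ≈ 333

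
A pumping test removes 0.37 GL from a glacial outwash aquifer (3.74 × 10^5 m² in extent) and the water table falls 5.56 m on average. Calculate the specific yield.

Sy ≈ 0.18

ΔV = 0.37 GL = 3.7 × 10^5 m³
Sy = ΔV / (A × Δh) = 3.7 × 10^5 m³ / (3.74 × 10^5 m² × 5.56 m) = 0.1779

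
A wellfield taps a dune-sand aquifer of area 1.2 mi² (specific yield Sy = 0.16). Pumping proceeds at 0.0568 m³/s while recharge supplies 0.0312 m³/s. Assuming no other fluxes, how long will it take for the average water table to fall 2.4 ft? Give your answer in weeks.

t ≈ 23.5 weeks

A = 1.2 mi² = 3.108 × 10^6 m²
Δh = 2.4 ft = 0.7315 m
ΔV = Sy × A × Δh = 0.16 × 3.108 × 10^6 × 0.7315 = 3.638 × 10^5 m³
Net withdrawal = 0.0568 − 0.0312 = 0.0256 m³/s = 2212 m³/d
t = ΔV / Q = 3.638 × 10^5 m³ / 2212 m³/d = 164.5 d
t = 164.5 d ≈ 23.49 weeks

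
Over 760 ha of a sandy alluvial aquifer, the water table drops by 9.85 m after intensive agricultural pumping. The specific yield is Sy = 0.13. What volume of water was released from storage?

A = 760 ha = 7.6 × 10^6 m²
ΔV = Sy × A × Δh = 0.13 × 7.6 × 10^6 m² × 9.85 m = 9.732 × 10^6 m³

ΔV ≈ 9.73 × 10^6 m³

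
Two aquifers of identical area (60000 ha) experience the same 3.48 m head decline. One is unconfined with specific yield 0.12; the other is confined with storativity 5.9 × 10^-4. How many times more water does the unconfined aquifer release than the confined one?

ΔV_u / ΔV_c ≈ 203

A = 60000 ha = 6 × 10^8 m²
Unconfined: ΔV_u = Sy × A × Δh = 0.12 × 6 × 10^8 × 3.48 = 2.506 × 10^8 m³
Confined: ΔV_c = S × A × Δh = 5.9 × 10^-4 × 6 × 10^8 × 3.48 = 1.232 × 10^6 m³
Ratio = ΔV_u / ΔV_c = Sy / S = 0.12 / 5.9 × 10^-4 = 203.4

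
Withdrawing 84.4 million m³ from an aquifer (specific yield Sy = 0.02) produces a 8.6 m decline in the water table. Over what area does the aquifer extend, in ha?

A ≈ 49100 ha

ΔV = 84.4 million m³ = 8.44 × 10^7 m³
A = ΔV / (Sy × Δh) = 8.44 × 10^7 / (0.02 × 8.6) = 4.907 × 10^8 m²
A = 4.907 × 10^8 m² = 49070 ha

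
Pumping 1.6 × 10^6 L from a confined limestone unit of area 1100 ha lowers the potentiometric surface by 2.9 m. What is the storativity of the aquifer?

A = 1100 ha = 1.1 × 10^7 m²
ΔV = 1.6 × 10^6 L = 1600 m³
S = ΔV / (A × Δh) = 1600 m³ / (1.1 × 10^7 m² × 2.9 m) = 5.016 × 10^-5

S ≈ 5 × 10^-5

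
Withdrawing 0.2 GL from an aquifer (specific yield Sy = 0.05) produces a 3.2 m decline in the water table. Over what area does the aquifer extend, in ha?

A ≈ 125 ha

ΔV = 0.2 GL = 2 × 10^5 m³
A = ΔV / (Sy × Δh) = 2 × 10^5 / (0.05 × 3.2) = 1.25 × 10^6 m²
A = 1.25 × 10^6 m² = 125 ha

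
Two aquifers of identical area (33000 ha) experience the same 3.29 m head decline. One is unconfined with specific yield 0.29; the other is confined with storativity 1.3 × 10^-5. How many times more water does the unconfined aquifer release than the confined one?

A = 33000 ha = 3.3 × 10^8 m²
Unconfined: ΔV_u = Sy × A × Δh = 0.29 × 3.3 × 10^8 × 3.29 = 3.149 × 10^8 m³
Confined: ΔV_c = S × A × Δh = 1.3 × 10^-5 × 3.3 × 10^8 × 3.29 = 14110 m³
Ratio = ΔV_u / ΔV_c = Sy / S = 0.29 / 1.3 × 10^-5 = 22310

ΔV_u / ΔV_c ≈ 22300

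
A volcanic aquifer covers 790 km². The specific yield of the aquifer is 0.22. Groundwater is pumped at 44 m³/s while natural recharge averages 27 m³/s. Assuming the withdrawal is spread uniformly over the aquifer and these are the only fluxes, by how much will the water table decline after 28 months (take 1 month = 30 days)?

A = 790 km² = 7.9 × 10^8 m²
Net abstraction = 44 − 27 = 17 m³/s
Q_net = 17 m³/s = 1.469 × 10^6 m³/d
t = 28 months = 840 d
ΔV = Q × t = 1.469 × 10^6 m³/d × 840 d = 1.234 × 10^9 m³
Δh = ΔV / (Sy × A) = 1.234 × 10^9 / (0.22 × 7.9 × 10^8) = 7.099 m

Δh ≈ 7.1 m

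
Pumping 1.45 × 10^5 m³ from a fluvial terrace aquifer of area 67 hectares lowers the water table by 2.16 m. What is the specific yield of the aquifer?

Sy ≈ 0.1

A = 67 hectares = 6.7 × 10^5 m²
Sy = ΔV / (A × Δh) = 1.45 × 10^5 m³ / (6.7 × 10^5 m² × 2.16 m) = 0.1002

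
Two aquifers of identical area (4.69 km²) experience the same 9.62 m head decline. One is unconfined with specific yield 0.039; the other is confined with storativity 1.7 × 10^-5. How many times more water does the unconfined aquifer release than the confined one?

ΔV_u / ΔV_c ≈ 2290

A = 4.69 km² = 4.69 × 10^6 m²
Unconfined: ΔV_u = Sy × A × Δh = 0.039 × 4.69 × 10^6 × 9.62 = 1.76 × 10^6 m³
Confined: ΔV_c = S × A × Δh = 1.7 × 10^-5 × 4.69 × 10^6 × 9.62 = 767 m³
Ratio = ΔV_u / ΔV_c = Sy / S = 0.039 / 1.7 × 10^-5 = 2294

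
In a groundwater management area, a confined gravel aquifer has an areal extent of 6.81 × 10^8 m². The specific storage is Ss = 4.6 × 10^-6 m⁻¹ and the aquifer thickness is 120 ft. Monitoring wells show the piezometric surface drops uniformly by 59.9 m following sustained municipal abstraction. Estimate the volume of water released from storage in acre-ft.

b = 120 ft = 36.58 m
S = Ss × b = 4.6 × 10^-6 m⁻¹ × 36.58 m = 1.682 × 10^-4
ΔV = S × A × Δh = 1.682 × 10^-4 × 6.81 × 10^8 m² × 59.9 m = 6.863 × 10^6 m³
ΔV = 6.863 × 10^6 m³ = 5564 acre-ft

ΔV ≈ 5560 acre-ft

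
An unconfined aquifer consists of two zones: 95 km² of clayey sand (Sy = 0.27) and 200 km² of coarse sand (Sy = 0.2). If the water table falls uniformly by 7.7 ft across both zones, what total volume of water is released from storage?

ΔV ≈ 1.54 × 10^8 m³

A₁ = 95 km² = 9.5 × 10^7 m²; A₂ = 200 km² = 2 × 10^8 m²
Δh = 7.7 ft = 2.347 m
ΔV₁ = 0.27 × 9.5 × 10^7 × 2.347 = 6.02 × 10^7 m³
ΔV₂ = 0.2 × 2 × 10^8 × 2.347 = 9.388 × 10^7 m³
ΔV = ΔV₁ + ΔV₂ = 1.541 × 10^8 m³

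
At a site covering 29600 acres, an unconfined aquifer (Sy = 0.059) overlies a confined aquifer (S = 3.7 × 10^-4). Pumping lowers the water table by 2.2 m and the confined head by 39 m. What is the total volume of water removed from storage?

A = 29600 acres = 1.198 × 10^8 m²
Unconfined: ΔV_u = Sy × A × Δh_u = 0.059 × 1.198 × 10^8 × 2.2 = 1.555 × 10^7 m³
Confined: ΔV_c = S × A × Δh_c = 3.7 × 10^-4 × 1.198 × 10^8 × 39 = 1.729 × 10^6 m³
Total ΔV = 1.555 × 10^7 + 1.729 × 10^6 = 1.728 × 10^7 m³

ΔV ≈ 1.73 × 10^7 m³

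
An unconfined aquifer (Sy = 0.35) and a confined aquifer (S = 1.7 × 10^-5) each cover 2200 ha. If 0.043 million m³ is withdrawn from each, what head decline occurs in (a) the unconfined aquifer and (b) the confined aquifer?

A = 2200 ha = 2.2 × 10^7 m²
ΔV = 0.043 million m³ = 43000 m³
Unconfined: Δh_u = ΔV/(Sy·A) = 43000/(0.35 × 2.2 × 10^7) = 0.005584 m
Confined: Δh_c = ΔV/(S·A) = 43000/(1.7 × 10^-5 × 2.2 × 10^7) = 115 m

Δh_u ≈ 0.00558 m; Δh_c ≈ 115 m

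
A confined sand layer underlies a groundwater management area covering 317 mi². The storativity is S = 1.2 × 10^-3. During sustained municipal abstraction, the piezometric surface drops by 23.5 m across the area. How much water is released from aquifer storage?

ΔV ≈ 2.32 × 10^7 m³

A = 317 mi² = 8.21 × 10^8 m²
ΔV = S × A × Δh = 0.0012 × 8.21 × 10^8 m² × 23.5 m = 2.315 × 10^7 m³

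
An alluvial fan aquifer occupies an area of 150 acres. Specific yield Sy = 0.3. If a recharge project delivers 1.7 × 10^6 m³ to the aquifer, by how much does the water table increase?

A = 150 acres = 6.07 × 10^5 m²
Δh = ΔV / (Sy × A) = 1.7 × 10^6 m³ / (0.3 × 6.07 × 10^5 m²) = 9.335 m

Δh ≈ 9.34 m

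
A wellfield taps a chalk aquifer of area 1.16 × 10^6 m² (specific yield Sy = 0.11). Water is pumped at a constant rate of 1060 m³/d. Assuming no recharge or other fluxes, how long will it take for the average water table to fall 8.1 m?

ΔV = Sy × A × Δh = 0.11 × 1.16 × 10^6 × 8.1 = 1.034 × 10^6 m³
t = ΔV / Q = 1.034 × 10^6 m³ / 1060 m³/d = 975.1 d

t ≈ 975 days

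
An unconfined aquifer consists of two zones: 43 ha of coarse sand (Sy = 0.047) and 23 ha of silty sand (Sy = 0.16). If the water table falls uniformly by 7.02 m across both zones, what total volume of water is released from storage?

ΔV ≈ 4 × 10^5 m³

A₁ = 43 ha = 4.3 × 10^5 m²; A₂ = 23 ha = 2.3 × 10^5 m²
ΔV₁ = 0.047 × 4.3 × 10^5 × 7.02 = 1.419 × 10^5 m³
ΔV₂ = 0.16 × 2.3 × 10^5 × 7.02 = 2.583 × 10^5 m³
ΔV = ΔV₁ + ΔV₂ = 4.002 × 10^5 m³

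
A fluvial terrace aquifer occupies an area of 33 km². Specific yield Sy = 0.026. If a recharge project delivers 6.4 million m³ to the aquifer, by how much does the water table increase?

Δh ≈ 7.46 m

A = 33 km² = 3.3 × 10^7 m²
ΔV = 6.4 million m³ = 6.4 × 10^6 m³
Δh = ΔV / (Sy × A) = 6.4 × 10^6 m³ / (0.026 × 3.3 × 10^7 m²) = 7.459 m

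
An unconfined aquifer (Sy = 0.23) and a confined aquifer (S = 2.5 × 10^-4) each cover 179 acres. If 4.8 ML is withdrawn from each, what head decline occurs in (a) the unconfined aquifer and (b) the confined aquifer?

Δh_u ≈ 0.0288 m; Δh_c ≈ 26.5 m

A = 179 acres = 7.244 × 10^5 m²
ΔV = 4.8 ML = 4800 m³
Unconfined: Δh_u = ΔV/(Sy·A) = 4800/(0.23 × 7.244 × 10^5) = 0.02881 m
Confined: Δh_c = ΔV/(S·A) = 4800/(2.5 × 10^-4 × 7.244 × 10^5) = 26.51 m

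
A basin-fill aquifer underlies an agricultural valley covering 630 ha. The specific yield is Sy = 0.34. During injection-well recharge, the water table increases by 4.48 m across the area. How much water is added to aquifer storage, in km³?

ΔV ≈ 0.0096 km³

A = 630 ha = 6.3 × 10^6 m²
ΔV = Sy × A × Δh = 0.34 × 6.3 × 10^6 m² × 4.48 m = 9.596 × 10^6 m³
ΔV = 9.596 × 10^6 m³ = 0.009596 km³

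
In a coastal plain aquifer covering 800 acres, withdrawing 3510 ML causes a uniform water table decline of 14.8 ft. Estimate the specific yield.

Sy ≈ 0.24

A = 800 acres = 3.237 × 10^6 m²
Δh = 14.8 ft = 4.511 m
ΔV = 3510 ML = 3.51 × 10^6 m³
Sy = ΔV / (A × Δh) = 3.51 × 10^6 m³ / (3.237 × 10^6 m² × 4.511 m) = 0.2403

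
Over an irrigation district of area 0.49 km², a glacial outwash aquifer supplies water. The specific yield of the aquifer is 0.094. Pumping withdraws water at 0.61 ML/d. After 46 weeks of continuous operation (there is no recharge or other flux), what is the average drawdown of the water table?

Δh ≈ 4.26 m

A = 0.49 km² = 4.9 × 10^5 m²
Q = 0.61 ML/d = 610 m³/d
t = 46 weeks = 322 d
ΔV = Q × t = 610 m³/d × 322 d = 1.964 × 10^5 m³
Δh = ΔV / (Sy × A) = 1.964 × 10^5 / (0.094 × 4.9 × 10^5) = 4.264 m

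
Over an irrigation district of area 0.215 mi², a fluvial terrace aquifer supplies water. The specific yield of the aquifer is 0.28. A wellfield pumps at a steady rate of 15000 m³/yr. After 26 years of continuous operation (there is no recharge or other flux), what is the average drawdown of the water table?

A = 0.215 mi² = 5.568 × 10^5 m²
Q = 15000 m³/yr = 41.1 m³/d
t = 26 years = 9490 d
ΔV = Q × t = 41.1 m³/d × 9490 d = 3.9 × 10^5 m³
Δh = ΔV / (Sy × A) = 3.9 × 10^5 / (0.28 × 5.568 × 10^5) = 2.501 m

Δh ≈ 2.5 m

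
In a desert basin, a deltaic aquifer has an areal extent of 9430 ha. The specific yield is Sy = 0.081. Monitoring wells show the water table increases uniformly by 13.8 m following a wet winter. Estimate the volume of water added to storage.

ΔV ≈ 1.05 × 10^8 m³

A = 9430 ha = 9.43 × 10^7 m²
ΔV = Sy × A × Δh = 0.081 × 9.43 × 10^7 m² × 13.8 m = 1.054 × 10^8 m³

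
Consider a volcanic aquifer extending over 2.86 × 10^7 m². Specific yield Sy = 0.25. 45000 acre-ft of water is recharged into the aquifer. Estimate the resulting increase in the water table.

ΔV = 45000 acre-ft = 5.551 × 10^7 m³
Δh = ΔV / (Sy × A) = 5.551 × 10^7 m³ / (0.25 × 2.86 × 10^7 m²) = 7.763 m

Δh ≈ 7.76 m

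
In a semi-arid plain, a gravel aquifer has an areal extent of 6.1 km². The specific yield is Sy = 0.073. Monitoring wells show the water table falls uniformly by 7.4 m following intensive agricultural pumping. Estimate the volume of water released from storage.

ΔV ≈ 3.3 × 10^6 m³

A = 6.1 km² = 6.1 × 10^6 m²
ΔV = Sy × A × Δh = 0.073 × 6.1 × 10^6 m² × 7.4 m = 3.295 × 10^6 m³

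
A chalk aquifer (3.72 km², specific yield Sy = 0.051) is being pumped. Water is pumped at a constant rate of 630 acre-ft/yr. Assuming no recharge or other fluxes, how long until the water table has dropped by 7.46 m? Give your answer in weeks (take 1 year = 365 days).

t ≈ 95 weeks

A = 3.72 km² = 3.72 × 10^6 m²
ΔV = Sy × A × Δh = 0.051 × 3.72 × 10^6 × 7.46 = 1.415 × 10^6 m³
Q = 630 acre-ft/yr = 2129 m³/d
t = ΔV / Q = 1.415 × 10^6 m³ / 2129 m³/d = 664.8 d
t = 664.8 d ≈ 94.97 weeks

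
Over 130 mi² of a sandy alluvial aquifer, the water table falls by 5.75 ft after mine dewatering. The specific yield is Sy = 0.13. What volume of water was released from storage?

A = 130 mi² = 3.367 × 10^8 m²
Δh = 5.75 ft = 1.753 m
ΔV = Sy × A × Δh = 0.13 × 3.367 × 10^8 m² × 1.753 m = 7.671 × 10^7 m³

ΔV ≈ 7.67 × 10^7 m³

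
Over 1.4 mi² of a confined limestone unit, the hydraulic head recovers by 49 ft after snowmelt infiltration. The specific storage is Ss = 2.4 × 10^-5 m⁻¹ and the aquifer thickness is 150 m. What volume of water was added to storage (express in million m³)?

ΔV ≈ 0.195 million m³

S = Ss × b = 2.4 × 10^-5 m⁻¹ × 150 m = 3.6 × 10^-3
A = 1.4 mi² = 3.626 × 10^6 m²
Δh = 49 ft = 14.94 m
ΔV = S × A × Δh = 0.0036 × 3.626 × 10^6 m² × 14.94 m = 1.95 × 10^5 m³
ΔV = 1.95 × 10^5 m³ = 0.195 million m³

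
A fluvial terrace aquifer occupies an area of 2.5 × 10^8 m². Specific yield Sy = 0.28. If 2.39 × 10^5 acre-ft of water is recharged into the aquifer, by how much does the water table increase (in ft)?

ΔV = 2.39 × 10^5 acre-ft = 2.948 × 10^8 m³
Δh = ΔV / (Sy × A) = 2.948 × 10^8 m³ / (0.28 × 2.5 × 10^8 m²) = 4.211 m
Δh = 4.211 m = 13.82 ft

Δh ≈ 13.8 ft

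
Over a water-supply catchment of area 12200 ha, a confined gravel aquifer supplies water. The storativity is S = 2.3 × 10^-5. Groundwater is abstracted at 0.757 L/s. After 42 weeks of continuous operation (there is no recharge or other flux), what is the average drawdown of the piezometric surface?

A = 12200 ha = 1.22 × 10^8 m²
Q = 0.757 L/s = 65.4 m³/d
t = 42 weeks = 294 d
ΔV = Q × t = 65.4 m³/d × 294 d = 19230 m³
Δh = ΔV / (S × A) = 19230 / (2.3 × 10^-5 × 1.22 × 10^8) = 6.853 m

Δh ≈ 6.85 m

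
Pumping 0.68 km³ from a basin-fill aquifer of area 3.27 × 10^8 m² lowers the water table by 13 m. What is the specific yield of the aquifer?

ΔV = 0.68 km³ = 6.8 × 10^8 m³
Sy = ΔV / (A × Δh) = 6.8 × 10^8 m³ / (3.27 × 10^8 m² × 13 m) = 0.16

Sy ≈ 0.16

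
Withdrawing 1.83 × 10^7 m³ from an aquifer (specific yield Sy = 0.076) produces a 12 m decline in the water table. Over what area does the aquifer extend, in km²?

A ≈ 20.1 km²

A = ΔV / (Sy × Δh) = 1.83 × 10^7 / (0.076 × 12) = 2.007 × 10^7 m²
A = 2.007 × 10^7 m² = 20.07 km²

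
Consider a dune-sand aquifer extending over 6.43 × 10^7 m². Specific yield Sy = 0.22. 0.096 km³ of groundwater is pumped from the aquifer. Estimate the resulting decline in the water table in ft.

Δh ≈ 22.3 ft

ΔV = 0.096 km³ = 9.6 × 10^7 m³
Δh = ΔV / (Sy × A) = 9.6 × 10^7 m³ / (0.22 × 6.43 × 10^7 m²) = 6.786 m
Δh = 6.786 m = 22.26 ft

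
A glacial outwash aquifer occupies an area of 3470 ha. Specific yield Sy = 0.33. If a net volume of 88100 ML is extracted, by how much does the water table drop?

A = 3470 ha = 3.47 × 10^7 m²
ΔV = 88100 ML = 8.81 × 10^7 m³
Δh = ΔV / (Sy × A) = 8.81 × 10^7 m³ / (0.33 × 3.47 × 10^7 m²) = 7.694 m

Δh ≈ 7.69 m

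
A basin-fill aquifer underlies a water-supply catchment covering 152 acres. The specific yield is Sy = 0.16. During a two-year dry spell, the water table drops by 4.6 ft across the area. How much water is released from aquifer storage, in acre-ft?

ΔV ≈ 112 acre-ft

A = 152 acres = 6.151 × 10^5 m²
Δh = 4.6 ft = 1.402 m
ΔV = Sy × A × Δh = 0.16 × 6.151 × 10^5 m² × 1.402 m = 1.38 × 10^5 m³
ΔV = 1.38 × 10^5 m³ = 111.9 acre-ft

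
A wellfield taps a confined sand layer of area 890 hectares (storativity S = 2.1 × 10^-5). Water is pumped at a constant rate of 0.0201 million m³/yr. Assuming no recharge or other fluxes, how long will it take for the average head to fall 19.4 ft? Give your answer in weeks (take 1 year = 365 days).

t ≈ 2.87 weeks

A = 890 hectares = 8.9 × 10^6 m²
Δh = 19.4 ft = 5.913 m
ΔV = S × A × Δh = 2.1 × 10^-5 × 8.9 × 10^6 × 5.913 = 1105 m³
Q = 0.0201 million m³/yr = 55.07 m³/d
t = ΔV / Q = 1105 m³ / 55.07 m³/d = 20.07 d
t = 20.07 d ≈ 2.867 weeks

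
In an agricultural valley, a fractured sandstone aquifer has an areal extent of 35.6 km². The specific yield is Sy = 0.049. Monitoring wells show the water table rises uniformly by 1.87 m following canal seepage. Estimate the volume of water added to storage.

A = 35.6 km² = 3.56 × 10^7 m²
ΔV = Sy × A × Δh = 0.049 × 3.56 × 10^7 m² × 1.87 m = 3.262 × 10^6 m³

ΔV ≈ 3.26 × 10^6 m³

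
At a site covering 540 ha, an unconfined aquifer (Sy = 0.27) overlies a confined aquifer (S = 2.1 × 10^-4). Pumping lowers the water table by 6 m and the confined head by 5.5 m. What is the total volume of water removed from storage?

A = 540 ha = 5.4 × 10^6 m²
Unconfined: ΔV_u = Sy × A × Δh_u = 0.27 × 5.4 × 10^6 × 6 = 8.748 × 10^6 m³
Confined: ΔV_c = S × A × Δh_c = 2.1 × 10^-4 × 5.4 × 10^6 × 5.5 = 6237 m³
Total ΔV = 8.748 × 10^6 + 6237 = 8.754 × 10^6 m³

ΔV ≈ 8.75 × 10^6 m³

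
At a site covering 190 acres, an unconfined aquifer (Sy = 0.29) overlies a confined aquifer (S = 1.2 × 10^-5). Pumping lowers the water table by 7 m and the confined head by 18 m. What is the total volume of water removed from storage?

ΔV ≈ 1.56 × 10^6 m³

A = 190 acres = 7.689 × 10^5 m²
Unconfined: ΔV_u = Sy × A × Δh_u = 0.29 × 7.689 × 10^5 × 7 = 1.561 × 10^6 m³
Confined: ΔV_c = S × A × Δh_c = 1.2 × 10^-5 × 7.689 × 10^5 × 18 = 166.1 m³
Total ΔV = 1.561 × 10^6 + 166.1 = 1.561 × 10^6 m³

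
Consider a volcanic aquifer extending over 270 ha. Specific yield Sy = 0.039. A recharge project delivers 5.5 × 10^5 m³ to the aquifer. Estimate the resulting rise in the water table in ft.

Δh ≈ 17.1 ft

A = 270 ha = 2.7 × 10^6 m²
Δh = ΔV / (Sy × A) = 5.5 × 10^5 m³ / (0.039 × 2.7 × 10^6 m²) = 5.223 m
Δh = 5.223 m = 17.14 ft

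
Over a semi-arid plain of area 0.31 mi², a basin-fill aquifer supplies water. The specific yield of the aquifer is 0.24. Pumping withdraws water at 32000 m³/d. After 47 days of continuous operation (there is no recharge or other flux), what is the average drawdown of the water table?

Δh ≈ 7.81 m

A = 0.31 mi² = 8.029 × 10^5 m²
ΔV = Q × t = 32000 m³/d × 47 d = 1.504 × 10^6 m³
Δh = ΔV / (Sy × A) = 1.504 × 10^6 / (0.24 × 8.029 × 10^5) = 7.805 m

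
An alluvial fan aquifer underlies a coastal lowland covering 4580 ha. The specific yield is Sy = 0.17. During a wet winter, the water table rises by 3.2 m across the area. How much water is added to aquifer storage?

ΔV ≈ 2.49 × 10^7 m³

A = 4580 ha = 4.58 × 10^7 m²
ΔV = Sy × A × Δh = 0.17 × 4.58 × 10^7 m² × 3.2 m = 2.492 × 10^7 m³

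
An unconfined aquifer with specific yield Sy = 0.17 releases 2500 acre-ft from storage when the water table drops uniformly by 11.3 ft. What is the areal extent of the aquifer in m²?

Δh = 11.3 ft = 3.444 m
ΔV = 2500 acre-ft = 3.084 × 10^6 m³
A = ΔV / (Sy × Δh) = 3.084 × 10^6 / (0.17 × 3.444) = 5.267 × 10^6 m²

A ≈ 5.27 × 10^6 m²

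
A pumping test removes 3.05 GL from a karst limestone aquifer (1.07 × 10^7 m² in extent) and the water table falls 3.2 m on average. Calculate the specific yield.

Sy ≈ 0.089

ΔV = 3.05 GL = 3.05 × 10^6 m³
Sy = ΔV / (A × Δh) = 3.05 × 10^6 m³ / (1.07 × 10^7 m² × 3.2 m) = 0.08908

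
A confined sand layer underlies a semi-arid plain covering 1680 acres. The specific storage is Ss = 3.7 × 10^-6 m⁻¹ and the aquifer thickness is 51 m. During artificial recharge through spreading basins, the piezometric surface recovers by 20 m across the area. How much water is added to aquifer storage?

ΔV ≈ 25700 m³

S = Ss × b = 3.7 × 10^-6 m⁻¹ × 51 m = 1.887 × 10^-4
A = 1680 acres = 6.799 × 10^6 m²
ΔV = S × A × Δh = 1.887 × 10^-4 × 6.799 × 10^6 m² × 20 m = 25660 m³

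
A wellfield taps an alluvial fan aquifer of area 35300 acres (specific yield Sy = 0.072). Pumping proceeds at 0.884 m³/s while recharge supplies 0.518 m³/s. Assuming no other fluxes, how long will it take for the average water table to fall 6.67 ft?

t ≈ 661 days

A = 35300 acres = 1.429 × 10^8 m²
Δh = 6.67 ft = 2.033 m
ΔV = Sy × A × Δh = 0.072 × 1.429 × 10^8 × 2.033 = 2.091 × 10^7 m³
Net withdrawal = 0.884 − 0.518 = 0.366 m³/s = 31620 m³/d
t = ΔV / Q = 2.091 × 10^7 m³ / 31620 m³/d = 661.3 d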